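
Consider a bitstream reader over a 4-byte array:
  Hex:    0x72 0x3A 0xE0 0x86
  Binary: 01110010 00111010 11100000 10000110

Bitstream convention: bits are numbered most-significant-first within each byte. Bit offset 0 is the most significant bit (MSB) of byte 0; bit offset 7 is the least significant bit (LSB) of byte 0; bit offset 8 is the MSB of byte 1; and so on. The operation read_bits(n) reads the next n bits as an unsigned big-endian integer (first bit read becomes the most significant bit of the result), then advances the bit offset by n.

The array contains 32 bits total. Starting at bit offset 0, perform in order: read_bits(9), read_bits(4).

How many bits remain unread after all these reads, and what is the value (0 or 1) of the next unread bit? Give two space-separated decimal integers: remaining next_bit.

Read 1: bits[0:9] width=9 -> value=228 (bin 011100100); offset now 9 = byte 1 bit 1; 23 bits remain
Read 2: bits[9:13] width=4 -> value=7 (bin 0111); offset now 13 = byte 1 bit 5; 19 bits remain

Answer: 19 0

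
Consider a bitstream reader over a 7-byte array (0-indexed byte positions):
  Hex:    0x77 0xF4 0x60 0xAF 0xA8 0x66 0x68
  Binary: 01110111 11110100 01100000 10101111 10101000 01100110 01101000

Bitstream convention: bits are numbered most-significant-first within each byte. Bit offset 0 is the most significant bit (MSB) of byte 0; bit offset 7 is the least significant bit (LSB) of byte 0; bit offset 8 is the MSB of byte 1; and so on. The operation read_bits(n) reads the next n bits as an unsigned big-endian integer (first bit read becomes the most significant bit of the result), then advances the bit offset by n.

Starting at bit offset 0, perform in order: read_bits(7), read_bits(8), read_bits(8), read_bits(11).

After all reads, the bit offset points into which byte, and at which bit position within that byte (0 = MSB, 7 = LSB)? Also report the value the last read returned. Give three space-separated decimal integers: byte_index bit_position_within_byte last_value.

Read 1: bits[0:7] width=7 -> value=59 (bin 0111011); offset now 7 = byte 0 bit 7; 49 bits remain
Read 2: bits[7:15] width=8 -> value=250 (bin 11111010); offset now 15 = byte 1 bit 7; 41 bits remain
Read 3: bits[15:23] width=8 -> value=48 (bin 00110000); offset now 23 = byte 2 bit 7; 33 bits remain
Read 4: bits[23:34] width=11 -> value=702 (bin 01010111110); offset now 34 = byte 4 bit 2; 22 bits remain

Answer: 4 2 702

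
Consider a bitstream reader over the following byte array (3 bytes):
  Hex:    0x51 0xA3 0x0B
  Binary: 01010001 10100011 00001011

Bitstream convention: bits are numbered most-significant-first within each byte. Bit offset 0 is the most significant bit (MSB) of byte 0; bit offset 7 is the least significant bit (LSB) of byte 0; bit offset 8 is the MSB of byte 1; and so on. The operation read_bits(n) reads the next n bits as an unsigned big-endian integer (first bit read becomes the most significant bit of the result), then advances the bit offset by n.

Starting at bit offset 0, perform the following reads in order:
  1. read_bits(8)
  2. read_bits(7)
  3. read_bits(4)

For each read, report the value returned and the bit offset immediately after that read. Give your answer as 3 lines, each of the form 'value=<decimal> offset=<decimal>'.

Read 1: bits[0:8] width=8 -> value=81 (bin 01010001); offset now 8 = byte 1 bit 0; 16 bits remain
Read 2: bits[8:15] width=7 -> value=81 (bin 1010001); offset now 15 = byte 1 bit 7; 9 bits remain
Read 3: bits[15:19] width=4 -> value=8 (bin 1000); offset now 19 = byte 2 bit 3; 5 bits remain

Answer: value=81 offset=8
value=81 offset=15
value=8 offset=19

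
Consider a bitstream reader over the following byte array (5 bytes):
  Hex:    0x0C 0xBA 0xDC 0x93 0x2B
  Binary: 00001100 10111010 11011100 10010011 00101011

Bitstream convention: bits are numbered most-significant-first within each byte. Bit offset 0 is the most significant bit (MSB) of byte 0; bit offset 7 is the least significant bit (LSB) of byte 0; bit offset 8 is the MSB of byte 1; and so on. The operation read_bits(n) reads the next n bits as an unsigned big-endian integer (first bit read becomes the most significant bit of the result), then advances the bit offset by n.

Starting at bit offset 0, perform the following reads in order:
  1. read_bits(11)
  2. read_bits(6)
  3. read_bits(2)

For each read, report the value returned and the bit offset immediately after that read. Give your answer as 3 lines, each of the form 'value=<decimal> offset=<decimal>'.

Read 1: bits[0:11] width=11 -> value=101 (bin 00001100101); offset now 11 = byte 1 bit 3; 29 bits remain
Read 2: bits[11:17] width=6 -> value=53 (bin 110101); offset now 17 = byte 2 bit 1; 23 bits remain
Read 3: bits[17:19] width=2 -> value=2 (bin 10); offset now 19 = byte 2 bit 3; 21 bits remain

Answer: value=101 offset=11
value=53 offset=17
value=2 offset=19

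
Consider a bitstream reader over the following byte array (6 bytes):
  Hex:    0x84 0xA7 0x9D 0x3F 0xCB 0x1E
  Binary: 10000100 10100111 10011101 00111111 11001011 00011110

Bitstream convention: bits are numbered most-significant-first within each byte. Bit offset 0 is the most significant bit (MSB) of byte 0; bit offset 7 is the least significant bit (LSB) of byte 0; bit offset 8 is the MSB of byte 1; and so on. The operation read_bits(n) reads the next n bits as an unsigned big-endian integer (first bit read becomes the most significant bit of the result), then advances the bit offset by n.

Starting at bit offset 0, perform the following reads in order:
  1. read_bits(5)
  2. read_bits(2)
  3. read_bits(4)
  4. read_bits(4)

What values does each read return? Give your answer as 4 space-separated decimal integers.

Read 1: bits[0:5] width=5 -> value=16 (bin 10000); offset now 5 = byte 0 bit 5; 43 bits remain
Read 2: bits[5:7] width=2 -> value=2 (bin 10); offset now 7 = byte 0 bit 7; 41 bits remain
Read 3: bits[7:11] width=4 -> value=5 (bin 0101); offset now 11 = byte 1 bit 3; 37 bits remain
Read 4: bits[11:15] width=4 -> value=3 (bin 0011); offset now 15 = byte 1 bit 7; 33 bits remain

Answer: 16 2 5 3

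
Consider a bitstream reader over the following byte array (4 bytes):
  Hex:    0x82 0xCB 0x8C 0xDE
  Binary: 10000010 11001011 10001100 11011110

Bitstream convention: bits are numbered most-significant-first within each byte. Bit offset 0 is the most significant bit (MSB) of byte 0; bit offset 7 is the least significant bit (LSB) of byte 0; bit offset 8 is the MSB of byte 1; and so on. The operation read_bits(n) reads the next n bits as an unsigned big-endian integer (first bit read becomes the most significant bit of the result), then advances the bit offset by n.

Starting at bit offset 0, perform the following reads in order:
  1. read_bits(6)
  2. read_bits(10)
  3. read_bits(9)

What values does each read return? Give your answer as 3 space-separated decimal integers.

Read 1: bits[0:6] width=6 -> value=32 (bin 100000); offset now 6 = byte 0 bit 6; 26 bits remain
Read 2: bits[6:16] width=10 -> value=715 (bin 1011001011); offset now 16 = byte 2 bit 0; 16 bits remain
Read 3: bits[16:25] width=9 -> value=281 (bin 100011001); offset now 25 = byte 3 bit 1; 7 bits remain

Answer: 32 715 281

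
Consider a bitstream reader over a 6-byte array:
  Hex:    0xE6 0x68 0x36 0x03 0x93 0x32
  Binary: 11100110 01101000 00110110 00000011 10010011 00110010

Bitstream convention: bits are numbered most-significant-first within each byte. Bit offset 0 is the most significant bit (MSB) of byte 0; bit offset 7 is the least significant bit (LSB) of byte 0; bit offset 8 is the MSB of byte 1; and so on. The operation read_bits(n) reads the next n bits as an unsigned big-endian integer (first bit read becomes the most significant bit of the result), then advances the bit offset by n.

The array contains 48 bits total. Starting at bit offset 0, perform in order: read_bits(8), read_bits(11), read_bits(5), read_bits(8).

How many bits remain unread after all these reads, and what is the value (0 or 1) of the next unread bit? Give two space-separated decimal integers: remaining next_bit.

Read 1: bits[0:8] width=8 -> value=230 (bin 11100110); offset now 8 = byte 1 bit 0; 40 bits remain
Read 2: bits[8:19] width=11 -> value=833 (bin 01101000001); offset now 19 = byte 2 bit 3; 29 bits remain
Read 3: bits[19:24] width=5 -> value=22 (bin 10110); offset now 24 = byte 3 bit 0; 24 bits remain
Read 4: bits[24:32] width=8 -> value=3 (bin 00000011); offset now 32 = byte 4 bit 0; 16 bits remain

Answer: 16 1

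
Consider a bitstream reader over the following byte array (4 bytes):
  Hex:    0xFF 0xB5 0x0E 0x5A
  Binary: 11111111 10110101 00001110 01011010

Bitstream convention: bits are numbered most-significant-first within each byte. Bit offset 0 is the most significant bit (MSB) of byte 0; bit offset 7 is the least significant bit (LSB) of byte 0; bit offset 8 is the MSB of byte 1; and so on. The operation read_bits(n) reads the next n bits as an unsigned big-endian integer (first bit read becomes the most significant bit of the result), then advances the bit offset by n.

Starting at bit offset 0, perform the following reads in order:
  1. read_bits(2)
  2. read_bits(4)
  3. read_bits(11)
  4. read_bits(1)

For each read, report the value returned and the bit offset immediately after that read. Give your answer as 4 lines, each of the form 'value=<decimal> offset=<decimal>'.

Answer: value=3 offset=2
value=15 offset=6
value=1898 offset=17
value=0 offset=18

Derivation:
Read 1: bits[0:2] width=2 -> value=3 (bin 11); offset now 2 = byte 0 bit 2; 30 bits remain
Read 2: bits[2:6] width=4 -> value=15 (bin 1111); offset now 6 = byte 0 bit 6; 26 bits remain
Read 3: bits[6:17] width=11 -> value=1898 (bin 11101101010); offset now 17 = byte 2 bit 1; 15 bits remain
Read 4: bits[17:18] width=1 -> value=0 (bin 0); offset now 18 = byte 2 bit 2; 14 bits remain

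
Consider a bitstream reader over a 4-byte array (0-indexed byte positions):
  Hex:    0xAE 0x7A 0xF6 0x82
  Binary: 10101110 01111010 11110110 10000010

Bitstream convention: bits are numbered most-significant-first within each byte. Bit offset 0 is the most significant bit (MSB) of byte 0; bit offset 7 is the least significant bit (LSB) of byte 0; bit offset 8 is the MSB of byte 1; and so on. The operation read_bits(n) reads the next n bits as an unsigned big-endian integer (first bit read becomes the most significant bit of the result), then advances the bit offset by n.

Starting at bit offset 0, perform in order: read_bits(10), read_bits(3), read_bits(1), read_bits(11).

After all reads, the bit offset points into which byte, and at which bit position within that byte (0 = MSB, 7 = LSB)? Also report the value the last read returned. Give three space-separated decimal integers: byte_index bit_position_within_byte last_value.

Read 1: bits[0:10] width=10 -> value=697 (bin 1010111001); offset now 10 = byte 1 bit 2; 22 bits remain
Read 2: bits[10:13] width=3 -> value=7 (bin 111); offset now 13 = byte 1 bit 5; 19 bits remain
Read 3: bits[13:14] width=1 -> value=0 (bin 0); offset now 14 = byte 1 bit 6; 18 bits remain
Read 4: bits[14:25] width=11 -> value=1517 (bin 10111101101); offset now 25 = byte 3 bit 1; 7 bits remain

Answer: 3 1 1517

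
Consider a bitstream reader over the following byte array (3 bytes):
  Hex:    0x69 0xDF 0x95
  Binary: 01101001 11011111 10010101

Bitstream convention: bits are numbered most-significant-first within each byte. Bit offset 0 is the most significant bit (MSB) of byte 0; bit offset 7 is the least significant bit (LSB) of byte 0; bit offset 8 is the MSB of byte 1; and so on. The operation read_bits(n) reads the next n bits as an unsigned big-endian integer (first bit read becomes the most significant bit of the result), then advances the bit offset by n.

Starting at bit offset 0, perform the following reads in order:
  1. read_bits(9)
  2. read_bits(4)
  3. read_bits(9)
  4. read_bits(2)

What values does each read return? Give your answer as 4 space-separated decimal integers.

Answer: 211 11 485 1

Derivation:
Read 1: bits[0:9] width=9 -> value=211 (bin 011010011); offset now 9 = byte 1 bit 1; 15 bits remain
Read 2: bits[9:13] width=4 -> value=11 (bin 1011); offset now 13 = byte 1 bit 5; 11 bits remain
Read 3: bits[13:22] width=9 -> value=485 (bin 111100101); offset now 22 = byte 2 bit 6; 2 bits remain
Read 4: bits[22:24] width=2 -> value=1 (bin 01); offset now 24 = byte 3 bit 0; 0 bits remain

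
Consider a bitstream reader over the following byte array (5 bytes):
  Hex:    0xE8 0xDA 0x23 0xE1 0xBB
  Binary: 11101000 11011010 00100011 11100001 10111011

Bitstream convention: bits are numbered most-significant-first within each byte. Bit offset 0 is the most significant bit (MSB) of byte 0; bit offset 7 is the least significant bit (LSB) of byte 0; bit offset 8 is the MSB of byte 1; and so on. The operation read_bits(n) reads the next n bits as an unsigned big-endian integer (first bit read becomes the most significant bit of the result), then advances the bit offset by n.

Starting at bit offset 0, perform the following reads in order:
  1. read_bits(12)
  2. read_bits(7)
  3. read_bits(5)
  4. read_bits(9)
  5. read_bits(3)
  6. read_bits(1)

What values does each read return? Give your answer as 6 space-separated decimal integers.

Answer: 3725 81 3 451 3 1

Derivation:
Read 1: bits[0:12] width=12 -> value=3725 (bin 111010001101); offset now 12 = byte 1 bit 4; 28 bits remain
Read 2: bits[12:19] width=7 -> value=81 (bin 1010001); offset now 19 = byte 2 bit 3; 21 bits remain
Read 3: bits[19:24] width=5 -> value=3 (bin 00011); offset now 24 = byte 3 bit 0; 16 bits remain
Read 4: bits[24:33] width=9 -> value=451 (bin 111000011); offset now 33 = byte 4 bit 1; 7 bits remain
Read 5: bits[33:36] width=3 -> value=3 (bin 011); offset now 36 = byte 4 bit 4; 4 bits remain
Read 6: bits[36:37] width=1 -> value=1 (bin 1); offset now 37 = byte 4 bit 5; 3 bits remain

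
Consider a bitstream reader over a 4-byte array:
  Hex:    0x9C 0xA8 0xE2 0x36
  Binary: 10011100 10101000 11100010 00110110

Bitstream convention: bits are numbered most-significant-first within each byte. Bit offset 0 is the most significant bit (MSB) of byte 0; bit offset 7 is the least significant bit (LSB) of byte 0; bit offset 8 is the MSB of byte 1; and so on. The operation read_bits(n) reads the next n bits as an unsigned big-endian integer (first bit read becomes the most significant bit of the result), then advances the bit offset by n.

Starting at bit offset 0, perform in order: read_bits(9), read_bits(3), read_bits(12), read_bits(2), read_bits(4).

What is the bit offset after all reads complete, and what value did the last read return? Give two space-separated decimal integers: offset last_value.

Answer: 30 13

Derivation:
Read 1: bits[0:9] width=9 -> value=313 (bin 100111001); offset now 9 = byte 1 bit 1; 23 bits remain
Read 2: bits[9:12] width=3 -> value=2 (bin 010); offset now 12 = byte 1 bit 4; 20 bits remain
Read 3: bits[12:24] width=12 -> value=2274 (bin 100011100010); offset now 24 = byte 3 bit 0; 8 bits remain
Read 4: bits[24:26] width=2 -> value=0 (bin 00); offset now 26 = byte 3 bit 2; 6 bits remain
Read 5: bits[26:30] width=4 -> value=13 (bin 1101); offset now 30 = byte 3 bit 6; 2 bits remain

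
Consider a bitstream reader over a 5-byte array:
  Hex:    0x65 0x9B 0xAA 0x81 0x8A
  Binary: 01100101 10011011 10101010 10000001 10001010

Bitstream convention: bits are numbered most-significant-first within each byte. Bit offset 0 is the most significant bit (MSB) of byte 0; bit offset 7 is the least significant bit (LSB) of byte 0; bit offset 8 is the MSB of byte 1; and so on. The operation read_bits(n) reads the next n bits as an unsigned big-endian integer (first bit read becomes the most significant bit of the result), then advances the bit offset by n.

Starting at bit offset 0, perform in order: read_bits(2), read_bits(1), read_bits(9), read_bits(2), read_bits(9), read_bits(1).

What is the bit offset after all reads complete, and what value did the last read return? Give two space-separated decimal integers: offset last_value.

Read 1: bits[0:2] width=2 -> value=1 (bin 01); offset now 2 = byte 0 bit 2; 38 bits remain
Read 2: bits[2:3] width=1 -> value=1 (bin 1); offset now 3 = byte 0 bit 3; 37 bits remain
Read 3: bits[3:12] width=9 -> value=89 (bin 001011001); offset now 12 = byte 1 bit 4; 28 bits remain
Read 4: bits[12:14] width=2 -> value=2 (bin 10); offset now 14 = byte 1 bit 6; 26 bits remain
Read 5: bits[14:23] width=9 -> value=469 (bin 111010101); offset now 23 = byte 2 bit 7; 17 bits remain
Read 6: bits[23:24] width=1 -> value=0 (bin 0); offset now 24 = byte 3 bit 0; 16 bits remain

Answer: 24 0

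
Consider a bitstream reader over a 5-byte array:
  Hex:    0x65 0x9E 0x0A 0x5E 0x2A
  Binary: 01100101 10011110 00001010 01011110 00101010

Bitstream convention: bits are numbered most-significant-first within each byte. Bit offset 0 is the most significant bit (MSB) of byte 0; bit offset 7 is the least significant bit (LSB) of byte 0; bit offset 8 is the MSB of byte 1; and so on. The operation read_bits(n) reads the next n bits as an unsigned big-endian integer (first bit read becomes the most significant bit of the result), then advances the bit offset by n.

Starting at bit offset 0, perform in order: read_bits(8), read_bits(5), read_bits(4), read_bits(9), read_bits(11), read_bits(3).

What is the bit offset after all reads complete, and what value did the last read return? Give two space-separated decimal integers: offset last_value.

Read 1: bits[0:8] width=8 -> value=101 (bin 01100101); offset now 8 = byte 1 bit 0; 32 bits remain
Read 2: bits[8:13] width=5 -> value=19 (bin 10011); offset now 13 = byte 1 bit 5; 27 bits remain
Read 3: bits[13:17] width=4 -> value=12 (bin 1100); offset now 17 = byte 2 bit 1; 23 bits remain
Read 4: bits[17:26] width=9 -> value=41 (bin 000101001); offset now 26 = byte 3 bit 2; 14 bits remain
Read 5: bits[26:37] width=11 -> value=965 (bin 01111000101); offset now 37 = byte 4 bit 5; 3 bits remain
Read 6: bits[37:40] width=3 -> value=2 (bin 010); offset now 40 = byte 5 bit 0; 0 bits remain

Answer: 40 2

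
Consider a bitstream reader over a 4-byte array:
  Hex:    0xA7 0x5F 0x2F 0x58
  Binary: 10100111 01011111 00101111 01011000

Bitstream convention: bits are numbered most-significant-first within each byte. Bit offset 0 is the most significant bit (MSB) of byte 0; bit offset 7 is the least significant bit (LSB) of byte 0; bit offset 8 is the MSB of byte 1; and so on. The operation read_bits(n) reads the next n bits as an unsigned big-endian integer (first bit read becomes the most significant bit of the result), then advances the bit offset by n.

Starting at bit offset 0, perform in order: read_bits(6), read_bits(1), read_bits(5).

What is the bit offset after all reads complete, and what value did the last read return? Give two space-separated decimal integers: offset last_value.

Read 1: bits[0:6] width=6 -> value=41 (bin 101001); offset now 6 = byte 0 bit 6; 26 bits remain
Read 2: bits[6:7] width=1 -> value=1 (bin 1); offset now 7 = byte 0 bit 7; 25 bits remain
Read 3: bits[7:12] width=5 -> value=21 (bin 10101); offset now 12 = byte 1 bit 4; 20 bits remain

Answer: 12 21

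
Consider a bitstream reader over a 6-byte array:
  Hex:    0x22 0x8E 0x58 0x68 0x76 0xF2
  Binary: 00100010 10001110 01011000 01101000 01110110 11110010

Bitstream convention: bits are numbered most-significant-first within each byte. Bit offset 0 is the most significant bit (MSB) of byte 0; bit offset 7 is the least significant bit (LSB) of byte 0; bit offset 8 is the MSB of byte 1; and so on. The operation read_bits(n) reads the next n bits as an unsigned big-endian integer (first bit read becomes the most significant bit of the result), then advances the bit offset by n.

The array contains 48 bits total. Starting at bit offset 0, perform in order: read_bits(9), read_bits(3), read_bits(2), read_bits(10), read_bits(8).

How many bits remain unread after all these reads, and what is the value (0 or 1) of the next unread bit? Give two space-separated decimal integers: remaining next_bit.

Answer: 16 0

Derivation:
Read 1: bits[0:9] width=9 -> value=69 (bin 001000101); offset now 9 = byte 1 bit 1; 39 bits remain
Read 2: bits[9:12] width=3 -> value=0 (bin 000); offset now 12 = byte 1 bit 4; 36 bits remain
Read 3: bits[12:14] width=2 -> value=3 (bin 11); offset now 14 = byte 1 bit 6; 34 bits remain
Read 4: bits[14:24] width=10 -> value=600 (bin 1001011000); offset now 24 = byte 3 bit 0; 24 bits remain
Read 5: bits[24:32] width=8 -> value=104 (bin 01101000); offset now 32 = byte 4 bit 0; 16 bits remain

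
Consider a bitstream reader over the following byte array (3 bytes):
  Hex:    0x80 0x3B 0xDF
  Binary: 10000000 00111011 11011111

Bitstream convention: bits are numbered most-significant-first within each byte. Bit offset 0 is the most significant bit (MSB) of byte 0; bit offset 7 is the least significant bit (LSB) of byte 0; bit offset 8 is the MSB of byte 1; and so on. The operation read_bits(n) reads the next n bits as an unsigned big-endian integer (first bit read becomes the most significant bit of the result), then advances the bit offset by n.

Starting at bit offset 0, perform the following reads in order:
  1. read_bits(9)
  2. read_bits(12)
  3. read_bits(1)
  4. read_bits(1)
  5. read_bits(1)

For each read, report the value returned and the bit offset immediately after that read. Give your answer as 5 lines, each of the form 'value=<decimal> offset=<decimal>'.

Read 1: bits[0:9] width=9 -> value=256 (bin 100000000); offset now 9 = byte 1 bit 1; 15 bits remain
Read 2: bits[9:21] width=12 -> value=1915 (bin 011101111011); offset now 21 = byte 2 bit 5; 3 bits remain
Read 3: bits[21:22] width=1 -> value=1 (bin 1); offset now 22 = byte 2 bit 6; 2 bits remain
Read 4: bits[22:23] width=1 -> value=1 (bin 1); offset now 23 = byte 2 bit 7; 1 bits remain
Read 5: bits[23:24] width=1 -> value=1 (bin 1); offset now 24 = byte 3 bit 0; 0 bits remain

Answer: value=256 offset=9
value=1915 offset=21
value=1 offset=22
value=1 offset=23
value=1 offset=24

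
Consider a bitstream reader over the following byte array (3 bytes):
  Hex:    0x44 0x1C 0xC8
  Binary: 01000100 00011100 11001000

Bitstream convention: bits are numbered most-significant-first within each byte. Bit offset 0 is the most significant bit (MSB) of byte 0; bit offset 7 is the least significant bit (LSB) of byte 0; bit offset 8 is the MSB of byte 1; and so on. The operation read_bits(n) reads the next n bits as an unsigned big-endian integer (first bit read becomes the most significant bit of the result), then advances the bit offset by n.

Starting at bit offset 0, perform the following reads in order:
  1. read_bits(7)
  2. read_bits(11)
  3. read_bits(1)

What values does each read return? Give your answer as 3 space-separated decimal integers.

Answer: 34 115 0

Derivation:
Read 1: bits[0:7] width=7 -> value=34 (bin 0100010); offset now 7 = byte 0 bit 7; 17 bits remain
Read 2: bits[7:18] width=11 -> value=115 (bin 00001110011); offset now 18 = byte 2 bit 2; 6 bits remain
Read 3: bits[18:19] width=1 -> value=0 (bin 0); offset now 19 = byte 2 bit 3; 5 bits remain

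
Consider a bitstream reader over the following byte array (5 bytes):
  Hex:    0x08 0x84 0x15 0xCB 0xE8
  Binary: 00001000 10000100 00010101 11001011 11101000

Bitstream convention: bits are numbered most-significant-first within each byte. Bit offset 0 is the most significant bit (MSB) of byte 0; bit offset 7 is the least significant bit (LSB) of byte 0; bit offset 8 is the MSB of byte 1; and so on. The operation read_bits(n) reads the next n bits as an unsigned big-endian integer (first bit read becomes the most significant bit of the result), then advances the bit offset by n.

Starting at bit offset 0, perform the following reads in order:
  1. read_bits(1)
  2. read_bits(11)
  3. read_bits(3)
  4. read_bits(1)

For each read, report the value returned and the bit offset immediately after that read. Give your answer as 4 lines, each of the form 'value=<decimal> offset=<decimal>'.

Read 1: bits[0:1] width=1 -> value=0 (bin 0); offset now 1 = byte 0 bit 1; 39 bits remain
Read 2: bits[1:12] width=11 -> value=136 (bin 00010001000); offset now 12 = byte 1 bit 4; 28 bits remain
Read 3: bits[12:15] width=3 -> value=2 (bin 010); offset now 15 = byte 1 bit 7; 25 bits remain
Read 4: bits[15:16] width=1 -> value=0 (bin 0); offset now 16 = byte 2 bit 0; 24 bits remain

Answer: value=0 offset=1
value=136 offset=12
value=2 offset=15
value=0 offset=16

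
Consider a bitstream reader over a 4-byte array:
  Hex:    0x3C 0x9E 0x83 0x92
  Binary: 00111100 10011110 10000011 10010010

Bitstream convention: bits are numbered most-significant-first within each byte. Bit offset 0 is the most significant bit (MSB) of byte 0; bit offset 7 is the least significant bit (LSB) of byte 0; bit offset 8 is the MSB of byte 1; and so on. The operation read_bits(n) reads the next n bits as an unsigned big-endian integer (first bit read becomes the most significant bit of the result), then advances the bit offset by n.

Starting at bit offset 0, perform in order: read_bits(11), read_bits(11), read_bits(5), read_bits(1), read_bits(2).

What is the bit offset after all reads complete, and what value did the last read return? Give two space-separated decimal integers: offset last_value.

Answer: 30 0

Derivation:
Read 1: bits[0:11] width=11 -> value=484 (bin 00111100100); offset now 11 = byte 1 bit 3; 21 bits remain
Read 2: bits[11:22] width=11 -> value=1952 (bin 11110100000); offset now 22 = byte 2 bit 6; 10 bits remain
Read 3: bits[22:27] width=5 -> value=28 (bin 11100); offset now 27 = byte 3 bit 3; 5 bits remain
Read 4: bits[27:28] width=1 -> value=1 (bin 1); offset now 28 = byte 3 bit 4; 4 bits remain
Read 5: bits[28:30] width=2 -> value=0 (bin 00); offset now 30 = byte 3 bit 6; 2 bits remain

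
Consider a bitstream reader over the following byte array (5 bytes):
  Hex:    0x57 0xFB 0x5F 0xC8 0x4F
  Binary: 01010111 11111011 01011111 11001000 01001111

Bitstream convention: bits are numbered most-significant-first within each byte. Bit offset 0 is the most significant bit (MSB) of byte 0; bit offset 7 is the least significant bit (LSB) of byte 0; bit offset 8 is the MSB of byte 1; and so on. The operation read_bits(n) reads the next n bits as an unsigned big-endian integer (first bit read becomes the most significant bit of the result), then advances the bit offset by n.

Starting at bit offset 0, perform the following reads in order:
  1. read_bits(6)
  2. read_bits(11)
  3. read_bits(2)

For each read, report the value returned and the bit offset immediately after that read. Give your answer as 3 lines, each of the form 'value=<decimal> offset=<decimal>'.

Answer: value=21 offset=6
value=2038 offset=17
value=2 offset=19

Derivation:
Read 1: bits[0:6] width=6 -> value=21 (bin 010101); offset now 6 = byte 0 bit 6; 34 bits remain
Read 2: bits[6:17] width=11 -> value=2038 (bin 11111110110); offset now 17 = byte 2 bit 1; 23 bits remain
Read 3: bits[17:19] width=2 -> value=2 (bin 10); offset now 19 = byte 2 bit 3; 21 bits remain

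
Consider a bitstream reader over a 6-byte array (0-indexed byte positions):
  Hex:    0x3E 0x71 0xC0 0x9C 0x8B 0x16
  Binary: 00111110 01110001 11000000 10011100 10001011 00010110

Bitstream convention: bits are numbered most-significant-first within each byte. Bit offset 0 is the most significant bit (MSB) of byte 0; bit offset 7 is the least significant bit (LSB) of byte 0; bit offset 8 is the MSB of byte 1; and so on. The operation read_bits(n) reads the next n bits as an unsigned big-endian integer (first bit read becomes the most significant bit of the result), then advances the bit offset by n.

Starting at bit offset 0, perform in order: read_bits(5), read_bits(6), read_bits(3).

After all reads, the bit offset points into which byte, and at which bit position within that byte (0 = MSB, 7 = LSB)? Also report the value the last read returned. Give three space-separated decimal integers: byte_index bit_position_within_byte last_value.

Answer: 1 6 4

Derivation:
Read 1: bits[0:5] width=5 -> value=7 (bin 00111); offset now 5 = byte 0 bit 5; 43 bits remain
Read 2: bits[5:11] width=6 -> value=51 (bin 110011); offset now 11 = byte 1 bit 3; 37 bits remain
Read 3: bits[11:14] width=3 -> value=4 (bin 100); offset now 14 = byte 1 bit 6; 34 bits remain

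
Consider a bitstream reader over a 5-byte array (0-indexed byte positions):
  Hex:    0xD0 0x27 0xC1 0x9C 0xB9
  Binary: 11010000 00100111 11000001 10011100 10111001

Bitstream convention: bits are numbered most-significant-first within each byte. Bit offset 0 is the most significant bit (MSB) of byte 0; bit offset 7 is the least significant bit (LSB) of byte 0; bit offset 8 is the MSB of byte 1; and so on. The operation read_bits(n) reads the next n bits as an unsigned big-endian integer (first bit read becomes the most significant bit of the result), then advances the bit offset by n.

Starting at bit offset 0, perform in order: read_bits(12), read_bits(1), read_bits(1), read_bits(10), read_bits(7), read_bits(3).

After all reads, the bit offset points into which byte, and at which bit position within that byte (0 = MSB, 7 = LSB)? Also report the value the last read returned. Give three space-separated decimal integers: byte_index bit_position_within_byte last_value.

Answer: 4 2 2

Derivation:
Read 1: bits[0:12] width=12 -> value=3330 (bin 110100000010); offset now 12 = byte 1 bit 4; 28 bits remain
Read 2: bits[12:13] width=1 -> value=0 (bin 0); offset now 13 = byte 1 bit 5; 27 bits remain
Read 3: bits[13:14] width=1 -> value=1 (bin 1); offset now 14 = byte 1 bit 6; 26 bits remain
Read 4: bits[14:24] width=10 -> value=961 (bin 1111000001); offset now 24 = byte 3 bit 0; 16 bits remain
Read 5: bits[24:31] width=7 -> value=78 (bin 1001110); offset now 31 = byte 3 bit 7; 9 bits remain
Read 6: bits[31:34] width=3 -> value=2 (bin 010); offset now 34 = byte 4 bit 2; 6 bits remain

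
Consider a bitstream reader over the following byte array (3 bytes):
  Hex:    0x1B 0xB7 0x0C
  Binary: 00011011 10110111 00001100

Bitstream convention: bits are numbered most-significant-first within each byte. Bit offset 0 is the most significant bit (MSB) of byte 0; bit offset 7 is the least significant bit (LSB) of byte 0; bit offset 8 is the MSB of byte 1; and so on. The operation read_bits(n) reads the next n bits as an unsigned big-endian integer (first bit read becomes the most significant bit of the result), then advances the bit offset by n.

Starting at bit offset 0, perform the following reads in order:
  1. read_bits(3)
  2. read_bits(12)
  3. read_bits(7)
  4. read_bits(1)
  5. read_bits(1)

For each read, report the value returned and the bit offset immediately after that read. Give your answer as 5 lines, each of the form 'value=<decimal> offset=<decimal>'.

Answer: value=0 offset=3
value=3547 offset=15
value=67 offset=22
value=0 offset=23
value=0 offset=24

Derivation:
Read 1: bits[0:3] width=3 -> value=0 (bin 000); offset now 3 = byte 0 bit 3; 21 bits remain
Read 2: bits[3:15] width=12 -> value=3547 (bin 110111011011); offset now 15 = byte 1 bit 7; 9 bits remain
Read 3: bits[15:22] width=7 -> value=67 (bin 1000011); offset now 22 = byte 2 bit 6; 2 bits remain
Read 4: bits[22:23] width=1 -> value=0 (bin 0); offset now 23 = byte 2 bit 7; 1 bits remain
Read 5: bits[23:24] width=1 -> value=0 (bin 0); offset now 24 = byte 3 bit 0; 0 bits remain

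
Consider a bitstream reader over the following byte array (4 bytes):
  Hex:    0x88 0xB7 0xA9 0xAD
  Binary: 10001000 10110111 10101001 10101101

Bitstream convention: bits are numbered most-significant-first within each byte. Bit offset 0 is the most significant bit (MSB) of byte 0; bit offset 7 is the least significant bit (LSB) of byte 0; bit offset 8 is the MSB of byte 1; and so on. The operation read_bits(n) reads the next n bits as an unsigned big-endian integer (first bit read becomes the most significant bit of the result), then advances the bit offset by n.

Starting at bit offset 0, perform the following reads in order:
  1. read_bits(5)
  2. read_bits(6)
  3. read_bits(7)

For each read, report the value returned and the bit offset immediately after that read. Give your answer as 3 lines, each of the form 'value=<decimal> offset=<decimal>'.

Read 1: bits[0:5] width=5 -> value=17 (bin 10001); offset now 5 = byte 0 bit 5; 27 bits remain
Read 2: bits[5:11] width=6 -> value=5 (bin 000101); offset now 11 = byte 1 bit 3; 21 bits remain
Read 3: bits[11:18] width=7 -> value=94 (bin 1011110); offset now 18 = byte 2 bit 2; 14 bits remain

Answer: value=17 offset=5
value=5 offset=11
value=94 offset=18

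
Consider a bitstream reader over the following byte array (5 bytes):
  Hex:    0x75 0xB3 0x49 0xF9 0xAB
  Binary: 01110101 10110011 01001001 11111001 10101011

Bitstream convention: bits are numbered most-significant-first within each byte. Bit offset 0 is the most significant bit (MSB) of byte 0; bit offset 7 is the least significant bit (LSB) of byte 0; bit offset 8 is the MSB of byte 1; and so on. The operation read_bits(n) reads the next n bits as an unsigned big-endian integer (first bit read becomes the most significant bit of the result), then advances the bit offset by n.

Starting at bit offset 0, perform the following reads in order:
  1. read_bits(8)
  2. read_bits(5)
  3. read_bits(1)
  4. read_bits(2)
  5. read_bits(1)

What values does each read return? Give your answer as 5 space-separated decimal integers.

Read 1: bits[0:8] width=8 -> value=117 (bin 01110101); offset now 8 = byte 1 bit 0; 32 bits remain
Read 2: bits[8:13] width=5 -> value=22 (bin 10110); offset now 13 = byte 1 bit 5; 27 bits remain
Read 3: bits[13:14] width=1 -> value=0 (bin 0); offset now 14 = byte 1 bit 6; 26 bits remain
Read 4: bits[14:16] width=2 -> value=3 (bin 11); offset now 16 = byte 2 bit 0; 24 bits remain
Read 5: bits[16:17] width=1 -> value=0 (bin 0); offset now 17 = byte 2 bit 1; 23 bits remain

Answer: 117 22 0 3 0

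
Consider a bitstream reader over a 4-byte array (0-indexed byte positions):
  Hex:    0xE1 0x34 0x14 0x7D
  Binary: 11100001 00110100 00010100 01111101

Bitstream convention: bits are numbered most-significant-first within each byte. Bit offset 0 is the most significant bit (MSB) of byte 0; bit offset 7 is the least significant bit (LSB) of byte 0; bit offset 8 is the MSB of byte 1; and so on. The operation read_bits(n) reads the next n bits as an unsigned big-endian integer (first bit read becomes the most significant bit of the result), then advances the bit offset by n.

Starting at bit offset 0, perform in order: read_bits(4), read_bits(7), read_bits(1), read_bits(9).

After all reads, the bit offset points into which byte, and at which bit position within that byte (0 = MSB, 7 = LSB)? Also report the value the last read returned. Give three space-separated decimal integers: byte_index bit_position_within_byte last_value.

Read 1: bits[0:4] width=4 -> value=14 (bin 1110); offset now 4 = byte 0 bit 4; 28 bits remain
Read 2: bits[4:11] width=7 -> value=9 (bin 0001001); offset now 11 = byte 1 bit 3; 21 bits remain
Read 3: bits[11:12] width=1 -> value=1 (bin 1); offset now 12 = byte 1 bit 4; 20 bits remain
Read 4: bits[12:21] width=9 -> value=130 (bin 010000010); offset now 21 = byte 2 bit 5; 11 bits remain

Answer: 2 5 130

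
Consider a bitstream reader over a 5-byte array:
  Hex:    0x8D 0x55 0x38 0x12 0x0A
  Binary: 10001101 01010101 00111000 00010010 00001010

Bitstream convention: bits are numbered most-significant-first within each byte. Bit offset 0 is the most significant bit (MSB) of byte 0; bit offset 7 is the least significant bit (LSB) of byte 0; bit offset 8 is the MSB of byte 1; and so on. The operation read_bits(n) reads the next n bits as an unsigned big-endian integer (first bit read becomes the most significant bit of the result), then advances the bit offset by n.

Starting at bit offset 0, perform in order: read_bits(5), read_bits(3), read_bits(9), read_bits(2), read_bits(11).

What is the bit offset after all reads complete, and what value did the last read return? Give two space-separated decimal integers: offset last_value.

Answer: 30 1540

Derivation:
Read 1: bits[0:5] width=5 -> value=17 (bin 10001); offset now 5 = byte 0 bit 5; 35 bits remain
Read 2: bits[5:8] width=3 -> value=5 (bin 101); offset now 8 = byte 1 bit 0; 32 bits remain
Read 3: bits[8:17] width=9 -> value=170 (bin 010101010); offset now 17 = byte 2 bit 1; 23 bits remain
Read 4: bits[17:19] width=2 -> value=1 (bin 01); offset now 19 = byte 2 bit 3; 21 bits remain
Read 5: bits[19:30] width=11 -> value=1540 (bin 11000000100); offset now 30 = byte 3 bit 6; 10 bits remain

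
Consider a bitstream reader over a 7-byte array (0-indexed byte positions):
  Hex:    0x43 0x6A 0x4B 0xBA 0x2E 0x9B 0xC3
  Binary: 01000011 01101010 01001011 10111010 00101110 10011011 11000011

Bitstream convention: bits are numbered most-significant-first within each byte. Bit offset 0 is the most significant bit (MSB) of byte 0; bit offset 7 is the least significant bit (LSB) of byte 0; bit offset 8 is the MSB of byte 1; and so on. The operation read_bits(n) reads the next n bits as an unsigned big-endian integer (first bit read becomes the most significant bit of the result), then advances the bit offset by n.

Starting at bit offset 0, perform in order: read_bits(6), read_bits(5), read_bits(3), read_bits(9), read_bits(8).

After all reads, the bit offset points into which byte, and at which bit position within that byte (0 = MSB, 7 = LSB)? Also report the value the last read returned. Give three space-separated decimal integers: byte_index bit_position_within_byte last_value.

Answer: 3 7 221

Derivation:
Read 1: bits[0:6] width=6 -> value=16 (bin 010000); offset now 6 = byte 0 bit 6; 50 bits remain
Read 2: bits[6:11] width=5 -> value=27 (bin 11011); offset now 11 = byte 1 bit 3; 45 bits remain
Read 3: bits[11:14] width=3 -> value=2 (bin 010); offset now 14 = byte 1 bit 6; 42 bits remain
Read 4: bits[14:23] width=9 -> value=293 (bin 100100101); offset now 23 = byte 2 bit 7; 33 bits remain
Read 5: bits[23:31] width=8 -> value=221 (bin 11011101); offset now 31 = byte 3 bit 7; 25 bits remain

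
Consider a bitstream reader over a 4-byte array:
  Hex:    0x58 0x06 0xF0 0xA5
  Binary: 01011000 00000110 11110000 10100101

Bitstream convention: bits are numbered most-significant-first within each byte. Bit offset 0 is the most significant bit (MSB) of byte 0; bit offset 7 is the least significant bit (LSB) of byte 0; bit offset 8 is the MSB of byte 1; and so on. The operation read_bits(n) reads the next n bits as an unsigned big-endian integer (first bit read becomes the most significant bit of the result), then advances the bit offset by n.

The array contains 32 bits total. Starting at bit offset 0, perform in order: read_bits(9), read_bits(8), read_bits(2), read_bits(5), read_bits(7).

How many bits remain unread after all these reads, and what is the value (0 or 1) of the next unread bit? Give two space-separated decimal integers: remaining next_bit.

Answer: 1 1

Derivation:
Read 1: bits[0:9] width=9 -> value=176 (bin 010110000); offset now 9 = byte 1 bit 1; 23 bits remain
Read 2: bits[9:17] width=8 -> value=13 (bin 00001101); offset now 17 = byte 2 bit 1; 15 bits remain
Read 3: bits[17:19] width=2 -> value=3 (bin 11); offset now 19 = byte 2 bit 3; 13 bits remain
Read 4: bits[19:24] width=5 -> value=16 (bin 10000); offset now 24 = byte 3 bit 0; 8 bits remain
Read 5: bits[24:31] width=7 -> value=82 (bin 1010010); offset now 31 = byte 3 bit 7; 1 bits remain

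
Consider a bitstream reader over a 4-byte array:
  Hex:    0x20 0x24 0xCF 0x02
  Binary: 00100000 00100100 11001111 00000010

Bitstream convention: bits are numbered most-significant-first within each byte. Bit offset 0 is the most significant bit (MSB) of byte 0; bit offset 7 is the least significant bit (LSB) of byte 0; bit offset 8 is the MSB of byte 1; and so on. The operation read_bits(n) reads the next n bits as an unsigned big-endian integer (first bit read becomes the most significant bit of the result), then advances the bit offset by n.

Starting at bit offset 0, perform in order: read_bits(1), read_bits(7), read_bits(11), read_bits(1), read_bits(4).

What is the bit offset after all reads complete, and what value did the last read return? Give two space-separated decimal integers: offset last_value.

Answer: 24 15

Derivation:
Read 1: bits[0:1] width=1 -> value=0 (bin 0); offset now 1 = byte 0 bit 1; 31 bits remain
Read 2: bits[1:8] width=7 -> value=32 (bin 0100000); offset now 8 = byte 1 bit 0; 24 bits remain
Read 3: bits[8:19] width=11 -> value=294 (bin 00100100110); offset now 19 = byte 2 bit 3; 13 bits remain
Read 4: bits[19:20] width=1 -> value=0 (bin 0); offset now 20 = byte 2 bit 4; 12 bits remain
Read 5: bits[20:24] width=4 -> value=15 (bin 1111); offset now 24 = byte 3 bit 0; 8 bits remain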